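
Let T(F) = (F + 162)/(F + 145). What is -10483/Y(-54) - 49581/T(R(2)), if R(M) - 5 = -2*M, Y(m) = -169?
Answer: -1221652865/27547 ≈ -44348.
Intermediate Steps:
R(M) = 5 - 2*M
T(F) = (162 + F)/(145 + F)
-10483/Y(-54) - 49581/T(R(2)) = -10483/(-169) - 49581*(145 + (5 - 2*2))/(162 + (5 - 2*2)) = -10483*(-1/169) - 49581*(145 + (5 - 4))/(162 + (5 - 4)) = 10483/169 - 49581*(145 + 1)/(162 + 1) = 10483/169 - 49581/(163/146) = 10483/169 - 49581/((1/146)*163) = 10483/169 - 49581/163/146 = 10483/169 - 49581*146/163 = 10483/169 - 7238826/163 = -1221652865/27547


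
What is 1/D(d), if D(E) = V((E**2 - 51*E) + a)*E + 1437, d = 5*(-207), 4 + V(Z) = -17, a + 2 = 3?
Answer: 1/23172 ≈ 4.3156e-5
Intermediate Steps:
a = 1 (a = -2 + 3 = 1)
V(Z) = -21 (V(Z) = -4 - 17 = -21)
d = -1035
D(E) = 1437 - 21*E (D(E) = -21*E + 1437 = 1437 - 21*E)
1/D(d) = 1/(1437 - 21*(-1035)) = 1/(1437 + 21735) = 1/23172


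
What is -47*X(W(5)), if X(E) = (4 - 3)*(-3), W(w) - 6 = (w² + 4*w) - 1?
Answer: 141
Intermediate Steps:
W(w) = 5 + w² + 4*w (W(w) = 6 + ((w² + 4*w) - 1) = 6 + (-1 + w² + 4*w) = 5 + w² + 4*w)
X(E) = -3 (X(E) = 1*(-3) = -3)
-47*X(W(5)) = -47*(-3) = 141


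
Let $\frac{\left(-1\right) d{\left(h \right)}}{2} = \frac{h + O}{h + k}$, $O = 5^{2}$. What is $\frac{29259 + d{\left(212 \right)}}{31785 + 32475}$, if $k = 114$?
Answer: $\frac{79483}{174573} \approx 0.4553$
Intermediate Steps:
$O = 25$
$d{\left(h \right)} = - \frac{2 \left(25 + h\right)}{114 + h}$ ($d{\left(h \right)} = - 2 \frac{h + 25}{h + 114} = - 2 \frac{25 + h}{114 + h} = - \frac{2 \left(25 + h\right)}{114 + h}$)
$\frac{29259 + d{\left(212 \right)}}{31785 + 32475} = \frac{29259 + \frac{2 \left(-25 - 212\right)}{114 + 212}}{31785 + 32475} = \frac{29259 + \frac{2 \left(-25 - 212\right)}{326}}{64260} = \left(29259 + 2 \cdot \frac{1}{326} \left(-237\right)\right) \frac{1}{64260} = \left(29259 - \frac{237}{163}\right) \frac{1}{64260} = \frac{4768980}{163} \cdot \frac{1}{64260} = \frac{79483}{174573}$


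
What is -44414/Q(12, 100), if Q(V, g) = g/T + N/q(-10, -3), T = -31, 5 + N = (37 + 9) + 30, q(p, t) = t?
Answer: 4130502/2501 ≈ 1651.5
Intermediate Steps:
N = 71 (N = -5 + ((37 + 9) + 30) = -5 + (46 + 30) = -5 + 76 = 71)
Q(V, g) = -71/3 - g/31 (Q(V, g) = g/(-31) + 71/(-3) = g*(-1/31) + 71*(-⅓) = -g/31 - 71/3 = -71/3 - g/31)
-44414/Q(12, 100) = -44414/(-71/3 - 1/31*100) = -44414/(-71/3 - 100/31) = -44414/(-2501/93) = -44414*(-93/2501) = 4130502/2501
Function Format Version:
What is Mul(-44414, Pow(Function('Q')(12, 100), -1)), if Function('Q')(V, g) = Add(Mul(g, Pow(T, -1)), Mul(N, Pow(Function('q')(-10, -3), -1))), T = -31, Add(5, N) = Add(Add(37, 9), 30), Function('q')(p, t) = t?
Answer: Rational(4130502, 2501) ≈ 1651.5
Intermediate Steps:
N = 71 (N = Add(-5, Add(Add(37, 9), 30)) = Add(-5, Add(46, 30)) = Add(-5, 76) = 71)
Function('Q')(V, g) = Add(Rational(-71, 3), Mul(Rational(-1, 31), g)) (Function('Q')(V, g) = Add(Mul(g, Pow(-31, -1)), Mul(71, Pow(-3, -1))) = Add(Mul(g, Rational(-1, 31)), Mul(71, Rational(-1, 3))) = Add(Mul(Rational(-1, 31), g), Rational(-71, 3)) = Add(Rational(-71, 3), Mul(Rational(-1, 31), g)))
Mul(-44414, Pow(Function('Q')(12, 100), -1)) = Mul(-44414, Pow(Add(Rational(-71, 3), Mul(Rational(-1, 31), 100)), -1)) = Mul(-44414, Pow(Add(Rational(-71, 3), Rational(-100, 31)), -1)) = Mul(-44414, Pow(Rational(-2501, 93), -1)) = Mul(-44414, Rational(-93, 2501)) = Rational(4130502, 2501)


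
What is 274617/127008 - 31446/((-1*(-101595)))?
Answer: 42161941/22757280 ≈ 1.8527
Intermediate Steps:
274617/127008 - 31446/((-1*(-101595))) = 274617*(1/127008) - 31446/101595 = 1453/672 - 31446*1/101595 = 1453/672 - 10482/33865 = 42161941/22757280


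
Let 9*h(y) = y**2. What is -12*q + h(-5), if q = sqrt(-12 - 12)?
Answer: 25/9 - 24*I*sqrt(6) ≈ 2.7778 - 58.788*I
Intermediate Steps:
h(y) = y**2/9
q = 2*I*sqrt(6) (q = sqrt(-24) = 2*I*sqrt(6) ≈ 4.899*I)
-12*q + h(-5) = -24*I*sqrt(6) + (1/9)*(-5)**2 = -24*I*sqrt(6) + (1/9)*25 = -24*I*sqrt(6) + 25/9 = 25/9 - 24*I*sqrt(6)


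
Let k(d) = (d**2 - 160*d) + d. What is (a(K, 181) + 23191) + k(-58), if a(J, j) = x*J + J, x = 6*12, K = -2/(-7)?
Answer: 250585/7 ≈ 35798.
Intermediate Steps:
K = 2/7 (K = -2*(-1/7) = 2/7 ≈ 0.28571)
x = 72
a(J, j) = 73*J (a(J, j) = 72*J + J = 73*J)
k(d) = d**2 - 159*d
(a(K, 181) + 23191) + k(-58) = (73*(2/7) + 23191) - 58*(-159 - 58) = (146/7 + 23191) - 58*(-217) = 162483/7 + 12586 = 250585/7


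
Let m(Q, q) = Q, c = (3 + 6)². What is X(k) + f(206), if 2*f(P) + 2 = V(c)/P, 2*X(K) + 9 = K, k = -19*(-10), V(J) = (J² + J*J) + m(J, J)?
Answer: 50077/412 ≈ 121.55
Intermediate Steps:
c = 81 (c = 9² = 81)
V(J) = J + 2*J² (V(J) = (J² + J*J) + J = (J² + J²) + J = 2*J² + J = J + 2*J²)
k = 190
X(K) = -9/2 + K/2
f(P) = -1 + 13203/(2*P) (f(P) = -1 + ((81*(1 + 2*81))/P)/2 = -1 + ((81*(1 + 162))/P)/2 = -1 + ((81*163)/P)/2 = -1 + (13203/P)/2 = -1 + 13203/(2*P))
X(k) + f(206) = (-9/2 + (½)*190) + (13203/2 - 1*206)/206 = (-9/2 + 95) + (13203/2 - 206)/206 = 181/2 + (1/206)*(12791/2) = 181/2 + 12791/412 = 50077/412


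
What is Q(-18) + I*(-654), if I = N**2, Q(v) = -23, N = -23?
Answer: -345989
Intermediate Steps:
I = 529 (I = (-23)**2 = 529)
Q(-18) + I*(-654) = -23 + 529*(-654) = -23 - 345966 = -345989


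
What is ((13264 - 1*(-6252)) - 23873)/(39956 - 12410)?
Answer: -4357/27546 ≈ -0.15817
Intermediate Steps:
((13264 - 1*(-6252)) - 23873)/(39956 - 12410) = ((13264 + 6252) - 23873)/27546 = (19516 - 23873)*(1/27546) = -4357*1/27546 = -4357/27546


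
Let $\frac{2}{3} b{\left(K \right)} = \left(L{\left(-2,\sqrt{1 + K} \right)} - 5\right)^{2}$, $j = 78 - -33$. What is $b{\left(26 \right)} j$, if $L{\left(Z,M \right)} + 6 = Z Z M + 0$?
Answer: $\frac{184149}{2} - 43956 \sqrt{3} \approx 15940.0$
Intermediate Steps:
$j = 111$ ($j = 78 + 33 = 111$)
$L{\left(Z,M \right)} = -6 + M Z^{2}$ ($L{\left(Z,M \right)} = -6 + \left(Z Z M + 0\right) = -6 + \left(Z^{2} M + 0\right) = -6 + \left(M Z^{2} + 0\right) = -6 + M Z^{2}$)
$b{\left(K \right)} = \frac{3 \left(-11 + 4 \sqrt{1 + K}\right)^{2}}{2}$ ($b{\left(K \right)} = \frac{3 \left(\left(-6 + \sqrt{1 + K} \left(-2\right)^{2}\right) - 5\right)^{2}}{2} = \frac{3 \left(\left(-6 + \sqrt{1 + K} 4\right) - 5\right)^{2}}{2} = \frac{3 \left(\left(-6 + 4 \sqrt{1 + K}\right) - 5\right)^{2}}{2} = \frac{3 \left(-11 + 4 \sqrt{1 + K}\right)^{2}}{2}$)
$b{\left(26 \right)} j = \frac{3 \left(-11 + 4 \sqrt{1 + 26}\right)^{2}}{2} \cdot 111 = \frac{3 \left(-11 + 4 \sqrt{27}\right)^{2}}{2} \cdot 111 = \frac{3 \left(-11 + 4 \cdot 3 \sqrt{3}\right)^{2}}{2} \cdot 111 = \frac{3 \left(-11 + 12 \sqrt{3}\right)^{2}}{2} \cdot 111 = \frac{333 \left(-11 + 12 \sqrt{3}\right)^{2}}{2}$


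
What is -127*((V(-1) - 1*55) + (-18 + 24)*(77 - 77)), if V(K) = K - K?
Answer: 6985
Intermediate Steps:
V(K) = 0
-127*((V(-1) - 1*55) + (-18 + 24)*(77 - 77)) = -127*((0 - 1*55) + (-18 + 24)*(77 - 77)) = -127*((0 - 55) + 6*0) = -127*(-55 + 0) = -127*(-55) = 6985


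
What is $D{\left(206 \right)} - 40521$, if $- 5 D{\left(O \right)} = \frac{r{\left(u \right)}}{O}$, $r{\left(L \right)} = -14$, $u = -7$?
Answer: $- \frac{20868308}{515} \approx -40521.0$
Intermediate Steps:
$D{\left(O \right)} = \frac{14}{5 O}$ ($D{\left(O \right)} = - \frac{\left(-14\right) \frac{1}{O}}{5} = \frac{14}{5 O}$)
$D{\left(206 \right)} - 40521 = \frac{14}{5 \cdot 206} - 40521 = \frac{14}{5} \cdot \frac{1}{206} - 40521 = \frac{7}{515} - 40521 = - \frac{20868308}{515}$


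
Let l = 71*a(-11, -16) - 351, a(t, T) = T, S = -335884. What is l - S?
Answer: 334397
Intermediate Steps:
l = -1487 (l = 71*(-16) - 351 = -1136 - 351 = -1487)
l - S = -1487 - 1*(-335884) = -1487 + 335884 = 334397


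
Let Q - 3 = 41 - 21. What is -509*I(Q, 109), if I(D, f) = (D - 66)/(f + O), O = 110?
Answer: 21887/219 ≈ 99.941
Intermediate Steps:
Q = 23 (Q = 3 + (41 - 21) = 3 + 20 = 23)
I(D, f) = (-66 + D)/(110 + f) (I(D, f) = (D - 66)/(f + 110) = (-66 + D)/(110 + f))
-509*I(Q, 109) = -509*(-66 + 23)/(110 + 109) = -509*(-43)/219 = -509*(-43/219) = 21887/219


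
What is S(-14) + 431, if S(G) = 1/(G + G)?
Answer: 12067/28 ≈ 430.96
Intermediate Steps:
S(G) = 1/(2*G)
S(-14) + 431 = (½)/(-14) + 431 = (½)*(-1/14) + 431 = -1/28 + 431 = 12067/28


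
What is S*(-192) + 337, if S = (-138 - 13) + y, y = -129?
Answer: 54097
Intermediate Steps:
S = -280 (S = (-138 - 13) - 129 = -151 - 129 = -280)
S*(-192) + 337 = -280*(-192) + 337 = 53760 + 337 = 54097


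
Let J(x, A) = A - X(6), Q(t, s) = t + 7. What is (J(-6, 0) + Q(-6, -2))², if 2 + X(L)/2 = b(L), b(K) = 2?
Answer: 1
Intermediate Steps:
Q(t, s) = 7 + t
X(L) = 0 (X(L) = -4 + 2*2 = -4 + 4 = 0)
J(x, A) = A (J(x, A) = A - 1*0 = A + 0 = A)
(J(-6, 0) + Q(-6, -2))² = (0 + (7 - 6))² = (0 + 1)² = 1² = 1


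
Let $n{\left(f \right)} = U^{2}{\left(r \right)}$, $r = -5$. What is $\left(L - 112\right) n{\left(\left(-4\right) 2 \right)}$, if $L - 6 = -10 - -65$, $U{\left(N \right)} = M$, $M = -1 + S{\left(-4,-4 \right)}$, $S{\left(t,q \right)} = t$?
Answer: $-1275$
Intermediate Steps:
$M = -5$ ($M = -1 - 4 = -5$)
$U{\left(N \right)} = -5$
$n{\left(f \right)} = 25$ ($n{\left(f \right)} = \left(-5\right)^{2} = 25$)
$L = 61$ ($L = 6 - -55 = 6 + \left(-10 + 65\right) = 6 + 55 = 61$)
$\left(L - 112\right) n{\left(\left(-4\right) 2 \right)} = \left(61 - 112\right) 25 = \left(-51\right) 25 = -1275$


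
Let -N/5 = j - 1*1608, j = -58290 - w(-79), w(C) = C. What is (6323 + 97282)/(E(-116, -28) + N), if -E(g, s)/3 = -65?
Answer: 20721/59858 ≈ 0.34617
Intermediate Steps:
E(g, s) = 195 (E(g, s) = -3*(-65) = 195)
j = -58211 (j = -58290 - 1*(-79) = -58290 + 79 = -58211)
N = 299095 (N = -5*(-58211 - 1*1608) = -5*(-58211 - 1608) = -5*(-59819) = 299095)
(6323 + 97282)/(E(-116, -28) + N) = (6323 + 97282)/(195 + 299095) = 103605/299290 = 103605*(1/299290) = 20721/59858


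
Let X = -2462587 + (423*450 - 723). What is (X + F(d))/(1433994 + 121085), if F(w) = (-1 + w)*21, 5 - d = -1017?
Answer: -2251519/1555079 ≈ -1.4478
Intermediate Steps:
X = -2272960 (X = -2462587 + (190350 - 723) = -2462587 + 189627 = -2272960)
d = 1022 (d = 5 - 1*(-1017) = 5 + 1017 = 1022)
F(w) = -21 + 21*w
(X + F(d))/(1433994 + 121085) = (-2272960 + (-21 + 21*1022))/(1433994 + 121085) = (-2272960 + (-21 + 21462))/1555079 = (-2272960 + 21441)*(1/1555079) = -2251519*1/1555079 = -2251519/1555079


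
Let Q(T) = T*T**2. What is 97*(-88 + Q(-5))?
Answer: -20661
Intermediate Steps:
Q(T) = T**3
97*(-88 + Q(-5)) = 97*(-88 + (-5)**3) = 97*(-88 - 125) = 97*(-213) = -20661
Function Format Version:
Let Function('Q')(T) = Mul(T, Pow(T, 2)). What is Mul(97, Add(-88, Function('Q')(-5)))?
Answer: -20661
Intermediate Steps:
Function('Q')(T) = Pow(T, 3)
Mul(97, Add(-88, Function('Q')(-5))) = Mul(97, Add(-88, Pow(-5, 3))) = Mul(97, Add(-88, -125)) = Mul(97, -213) = -20661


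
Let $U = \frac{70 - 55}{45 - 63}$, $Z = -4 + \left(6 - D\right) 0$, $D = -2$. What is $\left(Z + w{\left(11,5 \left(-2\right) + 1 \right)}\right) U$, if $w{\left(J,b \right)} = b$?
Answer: $\frac{65}{6} \approx 10.833$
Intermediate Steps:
$Z = -4$ ($Z = -4 + \left(6 - -2\right) 0 = -4 + \left(6 + 2\right) 0 = -4 + 8 \cdot 0 = -4 + 0 = -4$)
$U = - \frac{5}{6}$ ($U = \frac{15}{-18} = 15 \left(- \frac{1}{18}\right) = - \frac{5}{6} \approx -0.83333$)
$\left(Z + w{\left(11,5 \left(-2\right) + 1 \right)}\right) U = \left(-4 + \left(5 \left(-2\right) + 1\right)\right) \left(- \frac{5}{6}\right) = \left(-4 + \left(-10 + 1\right)\right) \left(- \frac{5}{6}\right) = \left(-4 - 9\right) \left(- \frac{5}{6}\right) = \left(-13\right) \left(- \frac{5}{6}\right) = \frac{65}{6}$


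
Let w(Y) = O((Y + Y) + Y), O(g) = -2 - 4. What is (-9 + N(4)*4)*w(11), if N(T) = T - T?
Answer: 54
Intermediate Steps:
N(T) = 0
O(g) = -6
w(Y) = -6
(-9 + N(4)*4)*w(11) = (-9 + 0*4)*(-6) = (-9 + 0)*(-6) = -9*(-6) = 54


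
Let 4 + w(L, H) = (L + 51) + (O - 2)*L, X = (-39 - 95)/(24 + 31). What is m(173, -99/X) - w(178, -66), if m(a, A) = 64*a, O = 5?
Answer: 10313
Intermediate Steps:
X = -134/55 ≈ -2.4364
w(L, H) = 47 + 4*L (w(L, H) = -4 + ((L + 51) + (5 - 2)*L) = -4 + ((51 + L) + 3*L) = -4 + (51 + 4*L) = 47 + 4*L)
m(173, -99/X) - w(178, -66) = 64*173 - (47 + 4*178) = 11072 - (47 + 712) = 11072 - 1*759 = 11072 - 759 = 10313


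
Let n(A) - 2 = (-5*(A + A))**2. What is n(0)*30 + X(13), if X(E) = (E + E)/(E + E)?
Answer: 61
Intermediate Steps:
n(A) = 2 + 100*A**2 (n(A) = 2 + (-5*(A + A))**2 = 2 + (-10*A)**2 = 2 + 100*A**2)
X(E) = 1 (X(E) = (2*E)/((2*E)) = (2*E)*(1/(2*E)) = 1)
n(0)*30 + X(13) = (2 + 100*0**2)*30 + 1 = (2 + 100*0)*30 + 1 = (2 + 0)*30 + 1 = 2*30 + 1 = 60 + 1 = 61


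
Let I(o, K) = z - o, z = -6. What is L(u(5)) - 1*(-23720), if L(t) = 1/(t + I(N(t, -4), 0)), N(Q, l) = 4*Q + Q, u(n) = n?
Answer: 616719/26 ≈ 23720.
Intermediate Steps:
N(Q, l) = 5*Q
I(o, K) = -6 - o
L(t) = 1/(-6 - 4*t) (L(t) = 1/(t + (-6 - 5*t)) = 1/(-6 - 4*t))
L(u(5)) - 1*(-23720) = -1/(6 + 4*5) - 1*(-23720) = -1/(6 + 20) + 23720 = -1/26 + 23720 = 616719/26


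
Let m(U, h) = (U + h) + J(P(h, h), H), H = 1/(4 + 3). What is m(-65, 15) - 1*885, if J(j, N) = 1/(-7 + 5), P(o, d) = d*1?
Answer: -1871/2 ≈ -935.50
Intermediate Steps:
H = ⅐ (H = 1/7 = ⅐ ≈ 0.14286)
P(o, d) = d
J(j, N) = -½ (J(j, N) = 1/(-2) = -½)
m(U, h) = -½ + U + h (m(U, h) = (U + h) - ½ = -½ + U + h)
m(-65, 15) - 1*885 = (-½ - 65 + 15) - 1*885 = -101/2 - 885 = -1871/2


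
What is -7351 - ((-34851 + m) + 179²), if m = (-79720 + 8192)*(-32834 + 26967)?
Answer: -419659317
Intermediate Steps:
m = 419654776 (m = -71528*(-5867) = 419654776)
-7351 - ((-34851 + m) + 179²) = -7351 - ((-34851 + 419654776) + 179²) = -7351 - (419619925 + 32041) = -7351 - 1*419651966 = -7351 - 419651966 = -419659317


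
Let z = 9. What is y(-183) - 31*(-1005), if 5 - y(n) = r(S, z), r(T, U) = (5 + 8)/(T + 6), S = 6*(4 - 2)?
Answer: 560867/18 ≈ 31159.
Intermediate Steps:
S = 12 (S = 6*2 = 12)
r(T, U) = 13/(6 + T)
y(n) = 77/18 (y(n) = 5 - 13/(6 + 12) = 5 - 13/18 = 77/18)
y(-183) - 31*(-1005) = 77/18 - 31*(-1005) = 77/18 - 1*(-31155) = 77/18 + 31155 = 560867/18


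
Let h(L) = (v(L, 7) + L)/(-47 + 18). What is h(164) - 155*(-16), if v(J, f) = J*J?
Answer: 44860/29 ≈ 1546.9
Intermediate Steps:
v(J, f) = J**2
h(L) = -L/29 - L**2/29 (h(L) = (L**2 + L)/(-47 + 18) = (L + L**2)/(-29) = (L + L**2)*(-1/29) = -L/29 - L**2/29)
h(164) - 155*(-16) = (1/29)*164*(-1 - 1*164) - 155*(-16) = (1/29)*164*(-1 - 164) - 1*(-2480) = (1/29)*164*(-165) + 2480 = -27060/29 + 2480 = 44860/29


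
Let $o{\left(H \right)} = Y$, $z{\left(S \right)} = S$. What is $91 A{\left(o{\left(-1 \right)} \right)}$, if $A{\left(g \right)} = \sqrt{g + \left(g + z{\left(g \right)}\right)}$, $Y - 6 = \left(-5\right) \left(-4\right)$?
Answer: $91 \sqrt{78} \approx 803.69$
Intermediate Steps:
$Y = 26$ ($Y = 6 - -20 = 6 + 20 = 26$)
$o{\left(H \right)} = 26$
$A{\left(g \right)} = \sqrt{3} \sqrt{g}$ ($A{\left(g \right)} = \sqrt{g + \left(g + g\right)} = \sqrt{g + 2 g} = \sqrt{3 g} = \sqrt{3} \sqrt{g}$)
$91 A{\left(o{\left(-1 \right)} \right)} = 91 \sqrt{3} \sqrt{26} = 91 \sqrt{78}$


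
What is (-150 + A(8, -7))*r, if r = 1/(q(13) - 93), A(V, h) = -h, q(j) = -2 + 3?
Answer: 143/92 ≈ 1.5543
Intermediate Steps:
q(j) = 1
r = -1/92 (r = 1/(1 - 93) = 1/(-92) = -1/92 ≈ -0.010870)
(-150 + A(8, -7))*r = (-150 - 1*(-7))*(-1/92) = (-150 + 7)*(-1/92) = -143*(-1/92) = 143/92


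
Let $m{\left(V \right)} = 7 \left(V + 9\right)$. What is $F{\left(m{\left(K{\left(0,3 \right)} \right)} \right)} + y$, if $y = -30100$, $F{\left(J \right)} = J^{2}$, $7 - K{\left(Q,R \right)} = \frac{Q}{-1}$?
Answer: $-17556$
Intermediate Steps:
$K{\left(Q,R \right)} = 7 + Q$ ($K{\left(Q,R \right)} = 7 - \frac{Q}{-1} = 7 - Q \left(-1\right) = 7 - - Q = 7 + Q$)
$m{\left(V \right)} = 63 + 7 V$ ($m{\left(V \right)} = 7 \left(9 + V\right) = 63 + 7 V$)
$F{\left(m{\left(K{\left(0,3 \right)} \right)} \right)} + y = \left(63 + 7 \left(7 + 0\right)\right)^{2} - 30100 = \left(63 + 7 \cdot 7\right)^{2} - 30100 = \left(63 + 49\right)^{2} - 30100 = 112^{2} - 30100 = 12544 - 30100 = -17556$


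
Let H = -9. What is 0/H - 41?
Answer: -41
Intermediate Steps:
0/H - 41 = 0/(-9) - 41 = 0*(-⅑) - 41 = 0 - 41 = -41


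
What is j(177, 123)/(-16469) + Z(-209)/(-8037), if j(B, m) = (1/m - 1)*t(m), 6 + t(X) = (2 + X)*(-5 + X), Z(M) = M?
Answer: 261053807/285621867 ≈ 0.91398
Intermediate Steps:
t(X) = -6 + (-5 + X)*(2 + X) (t(X) = -6 + (2 + X)*(-5 + X) = -6 + (-5 + X)*(2 + X))
j(B, m) = (-1 + 1/m)*(-16 + m² - 3*m) (j(B, m) = (1/m - 1)*(-16 + m² - 3*m) = (-1 + 1/m)*(-16 + m² - 3*m))
j(177, 123)/(-16469) + Z(-209)/(-8037) = (13 - 1*123² - 16/123 + 4*123)/(-16469) - 209/(-8037) = (13 - 1*15129 - 16*1/123 + 492)*(-1/16469) - 209*(-1/8037) = (13 - 15129 - 16/123 + 492)*(-1/16469) + 11/423 = -1798768/123*(-1/16469) + 11/423 = 1798768/2025687 + 11/423 = 261053807/285621867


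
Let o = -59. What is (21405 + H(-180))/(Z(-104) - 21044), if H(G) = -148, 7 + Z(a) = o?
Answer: -21257/21110 ≈ -1.0070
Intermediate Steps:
Z(a) = -66 (Z(a) = -7 - 59 = -66)
(21405 + H(-180))/(Z(-104) - 21044) = (21405 - 148)/(-66 - 21044) = 21257/(-21110) = 21257*(-1/21110) = -21257/21110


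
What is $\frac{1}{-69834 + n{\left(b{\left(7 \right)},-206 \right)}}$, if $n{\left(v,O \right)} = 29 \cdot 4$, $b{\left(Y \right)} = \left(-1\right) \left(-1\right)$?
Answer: $- \frac{1}{69718} \approx -1.4344 \cdot 10^{-5}$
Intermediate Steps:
$b{\left(Y \right)} = 1$
$n{\left(v,O \right)} = 116$
$\frac{1}{-69834 + n{\left(b{\left(7 \right)},-206 \right)}} = \frac{1}{-69834 + 116} = \frac{1}{-69718} = - \frac{1}{69718}$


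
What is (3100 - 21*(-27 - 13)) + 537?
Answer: 4477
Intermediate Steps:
(3100 - 21*(-27 - 13)) + 537 = (3100 - 21*(-40)) + 537 = (3100 + 840) + 537 = 3940 + 537 = 4477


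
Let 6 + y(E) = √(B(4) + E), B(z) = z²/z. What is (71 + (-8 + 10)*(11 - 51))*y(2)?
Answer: 54 - 9*√6 ≈ 31.955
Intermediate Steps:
B(z) = z
y(E) = -6 + √(4 + E)
(71 + (-8 + 10)*(11 - 51))*y(2) = (71 + (-8 + 10)*(11 - 51))*(-6 + √(4 + 2)) = (71 + 2*(-40))*(-6 + √6) = (71 - 80)*(-6 + √6) = -9*(-6 + √6) = 54 - 9*√6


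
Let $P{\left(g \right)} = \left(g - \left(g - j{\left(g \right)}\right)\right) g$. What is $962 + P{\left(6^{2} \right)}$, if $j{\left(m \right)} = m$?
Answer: $2258$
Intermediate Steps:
$P{\left(g \right)} = g^{2}$ ($P{\left(g \right)} = \left(g + \left(g - g\right)\right) g = \left(g + 0\right) g = g g = g^{2}$)
$962 + P{\left(6^{2} \right)} = 962 + \left(6^{2}\right)^{2} = 962 + 36^{2} = 962 + 1296 = 2258$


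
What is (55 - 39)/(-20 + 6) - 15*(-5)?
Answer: 517/7 ≈ 73.857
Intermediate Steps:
(55 - 39)/(-20 + 6) - 15*(-5) = 16/(-14) + 75 = 16*(-1/14) + 75 = -8/7 + 75 = 517/7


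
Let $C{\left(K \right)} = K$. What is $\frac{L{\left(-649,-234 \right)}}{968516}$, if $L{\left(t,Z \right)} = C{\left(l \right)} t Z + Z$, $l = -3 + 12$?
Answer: $\frac{341640}{242129} \approx 1.411$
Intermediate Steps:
$l = 9$
$L{\left(t,Z \right)} = Z + 9 Z t$ ($L{\left(t,Z \right)} = 9 t Z + Z = 9 Z t + Z = Z + 9 Z t$)
$\frac{L{\left(-649,-234 \right)}}{968516} = \frac{\left(-234\right) \left(1 + 9 \left(-649\right)\right)}{968516} = - 234 \left(1 - 5841\right) \frac{1}{968516} = \left(-234\right) \left(-5840\right) \frac{1}{968516} = 1366560 \cdot \frac{1}{968516} = \frac{341640}{242129}$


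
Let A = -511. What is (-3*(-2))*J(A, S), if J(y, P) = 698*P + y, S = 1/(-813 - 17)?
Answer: -1274484/415 ≈ -3071.0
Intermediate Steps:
S = -1/830 (S = 1/(-830) = -1/830 ≈ -0.0012048)
J(y, P) = y + 698*P
(-3*(-2))*J(A, S) = (-3*(-2))*(-511 + 698*(-1/830)) = 6*(-511 - 349/415) = 6*(-212414/415) = -1274484/415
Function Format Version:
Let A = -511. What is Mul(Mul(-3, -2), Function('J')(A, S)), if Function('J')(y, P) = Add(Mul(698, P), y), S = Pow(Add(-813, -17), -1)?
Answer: Rational(-1274484, 415) ≈ -3071.0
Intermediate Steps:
S = Rational(-1, 830) (S = Pow(-830, -1) = Rational(-1, 830) ≈ -0.0012048)
Function('J')(y, P) = Add(y, Mul(698, P))
Mul(Mul(-3, -2), Function('J')(A, S)) = Mul(Mul(-3, -2), Add(-511, Mul(698, Rational(-1, 830)))) = Mul(6, Add(-511, Rational(-349, 415))) = Mul(6, Rational(-212414, 415)) = Rational(-1274484, 415)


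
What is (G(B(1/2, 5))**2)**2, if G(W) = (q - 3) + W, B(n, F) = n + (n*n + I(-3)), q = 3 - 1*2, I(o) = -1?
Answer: 6561/256 ≈ 25.629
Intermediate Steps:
q = 1 (q = 3 - 2 = 1)
B(n, F) = -1 + n + n**2 (B(n, F) = n + (n*n - 1) = n + (n**2 - 1) = n + (-1 + n**2) = -1 + n + n**2)
G(W) = -2 + W (G(W) = (1 - 3) + W = -2 + W)
(G(B(1/2, 5))**2)**2 = ((-2 + (-1 + 1/2 + (1/2)**2))**2)**2 = ((-2 + (-1 + 1/2 + 1/4))**2)**2 = ((-2 - 1/4)**2)**2 = ((-9/4)**2)**2 = (81/16)**2 = 6561/256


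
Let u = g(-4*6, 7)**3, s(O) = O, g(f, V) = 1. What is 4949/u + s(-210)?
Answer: 4739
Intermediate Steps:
u = 1 (u = 1**3 = 1)
4949/u + s(-210) = 4949/1 - 210 = 4949*1 - 210 = 4949 - 210 = 4739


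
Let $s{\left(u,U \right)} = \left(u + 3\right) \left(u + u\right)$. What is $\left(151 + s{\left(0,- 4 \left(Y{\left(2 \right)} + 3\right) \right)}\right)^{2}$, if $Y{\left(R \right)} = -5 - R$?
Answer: $22801$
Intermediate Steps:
$s{\left(u,U \right)} = 2 u \left(3 + u\right)$ ($s{\left(u,U \right)} = \left(3 + u\right) 2 u = 2 u \left(3 + u\right)$)
$\left(151 + s{\left(0,- 4 \left(Y{\left(2 \right)} + 3\right) \right)}\right)^{2} = \left(151 + 2 \cdot 0 \left(3 + 0\right)\right)^{2} = \left(151 + 2 \cdot 0 \cdot 3\right)^{2} = \left(151 + 0\right)^{2} = 151^{2} = 22801$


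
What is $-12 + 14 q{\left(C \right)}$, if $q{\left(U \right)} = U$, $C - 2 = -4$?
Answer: $-40$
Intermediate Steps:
$C = -2$ ($C = 2 - 4 = -2$)
$-12 + 14 q{\left(C \right)} = -12 + 14 \left(-2\right) = -12 - 28 = -40$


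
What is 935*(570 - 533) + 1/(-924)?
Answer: 31965779/924 ≈ 34595.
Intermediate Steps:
935*(570 - 533) + 1/(-924) = 935*37 - 1/924 = 34595 - 1/924 = 31965779/924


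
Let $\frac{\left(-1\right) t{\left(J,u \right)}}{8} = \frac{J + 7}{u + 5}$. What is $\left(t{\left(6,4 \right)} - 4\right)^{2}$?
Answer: $\frac{19600}{81} \approx 241.98$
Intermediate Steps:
$t{\left(J,u \right)} = - \frac{8 \left(7 + J\right)}{5 + u}$ ($t{\left(J,u \right)} = - 8 \frac{J + 7}{u + 5} = - 8 \frac{7 + J}{5 + u} = - \frac{8 \left(7 + J\right)}{5 + u}$)
$\left(t{\left(6,4 \right)} - 4\right)^{2} = \left(\frac{8 \left(-7 - 6\right)}{5 + 4} - 4\right)^{2} = \left(\frac{8 \left(-7 - 6\right)}{9} - 4\right)^{2} = \left(8 \cdot \frac{1}{9} \left(-13\right) - 4\right)^{2} = \left(- \frac{104}{9} - 4\right)^{2} = \left(- \frac{140}{9}\right)^{2} = \frac{19600}{81}$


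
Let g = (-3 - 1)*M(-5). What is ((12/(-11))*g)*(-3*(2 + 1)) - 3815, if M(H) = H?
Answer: -39805/11 ≈ -3618.6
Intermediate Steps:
g = 20 (g = (-3 - 1)*(-5) = -4*(-5) = 20)
((12/(-11))*g)*(-3*(2 + 1)) - 3815 = ((12/(-11))*20)*(-3*(2 + 1)) - 3815 = ((12*(-1/11))*20)*(-3*3) - 3815 = -12/11*20*(-9) - 3815 = -240/11*(-9) - 3815 = 2160/11 - 3815 = -39805/11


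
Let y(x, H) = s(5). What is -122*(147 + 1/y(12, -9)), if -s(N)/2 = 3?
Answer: -53741/3 ≈ -17914.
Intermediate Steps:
s(N) = -6 (s(N) = -2*3 = -6)
y(x, H) = -6
-122*(147 + 1/y(12, -9)) = -122*(147 + 1/(-6)) = -122*(147 - ⅙) = -122*881/6 = -53741/3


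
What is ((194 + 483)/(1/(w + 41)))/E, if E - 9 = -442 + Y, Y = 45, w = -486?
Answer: 301265/388 ≈ 776.46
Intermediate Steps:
E = -388 (E = 9 + (-442 + 45) = 9 - 397 = -388)
((194 + 483)/(1/(w + 41)))/E = ((194 + 483)/(1/(-486 + 41)))/(-388) = (677/(1/(-445)))*(-1/388) = (677/(-1/445))*(-1/388) = (677*(-445))*(-1/388) = -301265*(-1/388) = 301265/388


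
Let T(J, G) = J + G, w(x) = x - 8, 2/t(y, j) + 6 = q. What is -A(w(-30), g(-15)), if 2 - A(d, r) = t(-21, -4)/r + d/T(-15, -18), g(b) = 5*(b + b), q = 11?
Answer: -3511/4125 ≈ -0.85115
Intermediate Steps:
t(y, j) = 2/5 (t(y, j) = 2/(-6 + 11) = 2/5)
w(x) = -8 + x
T(J, G) = G + J
g(b) = 10*b (g(b) = 5*(2*b) = 10*b)
A(d, r) = 2 - 2/(5*r) + d/33 (A(d, r) = 2 - (2/(5*r) + d/(-18 - 15)) = 2 - (2/(5*r) + d/(-33)) = 2 - (2/(5*r) + d*(-1/33)) = 2 - (2/(5*r) - d/33) = 2 - (-d/33 + 2/(5*r)) = 2 + (-2/(5*r) + d/33) = 2 - 2/(5*r) + d/33)
-A(w(-30), g(-15)) = -(2 - 2/(5*(10*(-15))) + (-8 - 30)/33) = -(2 - 2/5/(-150) + (1/33)*(-38)) = -(2 - 2/5*(-1/150) - 38/33) = -(2 + 1/375 - 38/33) = -1*3511/4125 = -3511/4125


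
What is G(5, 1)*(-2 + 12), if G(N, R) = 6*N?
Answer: 300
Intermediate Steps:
G(5, 1)*(-2 + 12) = (6*5)*(-2 + 12) = 30*10 = 300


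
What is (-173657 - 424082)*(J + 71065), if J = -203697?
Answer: 79279319048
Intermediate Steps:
(-173657 - 424082)*(J + 71065) = (-173657 - 424082)*(-203697 + 71065) = -597739*(-132632) = 79279319048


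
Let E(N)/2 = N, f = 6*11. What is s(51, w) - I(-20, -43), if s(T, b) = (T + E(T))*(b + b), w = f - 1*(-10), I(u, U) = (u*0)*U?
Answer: 23256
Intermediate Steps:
f = 66
E(N) = 2*N
I(u, U) = 0 (I(u, U) = 0*U = 0)
w = 76 (w = 66 - 1*(-10) = 66 + 10 = 76)
s(T, b) = 6*T*b (s(T, b) = (T + 2*T)*(b + b) = (3*T)*(2*b) = 6*T*b)
s(51, w) - I(-20, -43) = 6*51*76 - 1*0 = 23256 + 0 = 23256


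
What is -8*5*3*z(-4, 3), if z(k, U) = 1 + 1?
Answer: -240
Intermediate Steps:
z(k, U) = 2
-8*5*3*z(-4, 3) = -8*5*3*2 = -120*2 = -8*30 = -240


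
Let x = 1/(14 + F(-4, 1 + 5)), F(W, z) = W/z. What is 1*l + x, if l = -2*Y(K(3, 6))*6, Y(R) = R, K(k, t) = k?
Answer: -1437/40 ≈ -35.925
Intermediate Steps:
x = 3/40 (x = 1/(14 - 4/(1 + 5)) = 1/(14 - 4/6) = 1/(14 - 4*1/6) = 1/(14 - 2/3) = 1/(40/3) = 3/40 ≈ 0.075000)
l = -36 (l = -2*3*6 = -6*6 = -36)
1*l + x = 1*(-36) + 3/40 = -36 + 3/40 = -1437/40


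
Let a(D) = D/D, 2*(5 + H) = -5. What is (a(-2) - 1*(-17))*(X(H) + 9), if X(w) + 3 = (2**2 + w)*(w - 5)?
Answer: 1791/2 ≈ 895.50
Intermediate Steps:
H = -15/2 (H = -5 + (1/2)*(-5) = -5 - 5/2 = -15/2 ≈ -7.5000)
a(D) = 1
X(w) = -3 + (-5 + w)*(4 + w) (X(w) = -3 + (2**2 + w)*(w - 5) = -3 + (4 + w)*(-5 + w) = -3 + (-5 + w)*(4 + w))
(a(-2) - 1*(-17))*(X(H) + 9) = (1 - 1*(-17))*((-23 + (-15/2)**2 - 1*(-15/2)) + 9) = (1 + 17)*((-23 + 225/4 + 15/2) + 9) = 18*(163/4 + 9) = 18*(199/4) = 1791/2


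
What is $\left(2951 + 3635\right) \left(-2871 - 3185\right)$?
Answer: $-39884816$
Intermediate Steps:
$\left(2951 + 3635\right) \left(-2871 - 3185\right) = 6586 \left(-6056\right) = -39884816$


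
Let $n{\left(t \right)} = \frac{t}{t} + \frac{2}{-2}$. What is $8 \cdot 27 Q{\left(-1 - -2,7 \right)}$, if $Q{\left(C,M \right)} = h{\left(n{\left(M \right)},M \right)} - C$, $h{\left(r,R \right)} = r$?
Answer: $-216$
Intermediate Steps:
$n{\left(t \right)} = 0$ ($n{\left(t \right)} = 1 + 2 \left(- \frac{1}{2}\right) = 1 - 1 = 0$)
$Q{\left(C,M \right)} = - C$ ($Q{\left(C,M \right)} = 0 - C = - C$)
$8 \cdot 27 Q{\left(-1 - -2,7 \right)} = 8 \cdot 27 \left(- (-1 - -2)\right) = 216 \left(- (-1 + 2)\right) = 216 \left(\left(-1\right) 1\right) = 216 \left(-1\right) = -216$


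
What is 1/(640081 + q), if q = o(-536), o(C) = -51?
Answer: 1/640030 ≈ 1.5624e-6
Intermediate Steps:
q = -51
1/(640081 + q) = 1/(640081 - 51) = 1/640030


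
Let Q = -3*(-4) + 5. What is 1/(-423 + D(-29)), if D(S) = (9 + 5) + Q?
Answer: -1/392 ≈ -0.0025510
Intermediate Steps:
Q = 17 (Q = 12 + 5 = 17)
D(S) = 31 (D(S) = (9 + 5) + 17 = 14 + 17 = 31)
1/(-423 + D(-29)) = 1/(-423 + 31) = 1/(-392) = -1/392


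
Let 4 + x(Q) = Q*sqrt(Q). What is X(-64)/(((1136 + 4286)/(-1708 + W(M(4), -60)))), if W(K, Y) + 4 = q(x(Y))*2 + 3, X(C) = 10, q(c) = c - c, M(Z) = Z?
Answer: -8545/2711 ≈ -3.1520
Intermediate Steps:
x(Q) = -4 + Q**(3/2) (x(Q) = -4 + Q*sqrt(Q) = -4 + Q**(3/2))
q(c) = 0
W(K, Y) = -1 (W(K, Y) = -4 + (0*2 + 3) = -4 + (0 + 3) = -4 + 3 = -1)
X(-64)/(((1136 + 4286)/(-1708 + W(M(4), -60)))) = 10/(((1136 + 4286)/(-1708 - 1))) = 10/((5422/(-1709))) = 10/((5422*(-1/1709))) = 10/(-5422/1709) = 10*(-1709/5422) = -8545/2711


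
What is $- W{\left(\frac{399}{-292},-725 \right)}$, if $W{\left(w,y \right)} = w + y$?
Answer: $\frac{212099}{292} \approx 726.37$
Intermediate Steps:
$- W{\left(\frac{399}{-292},-725 \right)} = - (\frac{399}{-292} - 725) = - (399 \left(- \frac{1}{292}\right) - 725) = - (- \frac{399}{292} - 725) = \left(-1\right) \left(- \frac{212099}{292}\right) = \frac{212099}{292}$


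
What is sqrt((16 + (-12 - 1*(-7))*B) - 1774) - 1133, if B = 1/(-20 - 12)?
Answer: -1133 + I*sqrt(112502)/8 ≈ -1133.0 + 41.927*I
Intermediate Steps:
B = -1/32 (B = 1/(-32) = -1/32 ≈ -0.031250)
sqrt((16 + (-12 - 1*(-7))*B) - 1774) - 1133 = sqrt((16 + (-12 - 1*(-7))*(-1/32)) - 1774) - 1133 = sqrt((16 + (-12 + 7)*(-1/32)) - 1774) - 1133 = sqrt((16 - 5*(-1/32)) - 1774) - 1133 = sqrt((16 + 5/32) - 1774) - 1133 = sqrt(517/32 - 1774) - 1133 = sqrt(-56251/32) - 1133 = I*sqrt(112502)/8 - 1133 = -1133 + I*sqrt(112502)/8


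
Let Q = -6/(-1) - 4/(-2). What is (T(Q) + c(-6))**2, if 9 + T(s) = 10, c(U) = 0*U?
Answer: 1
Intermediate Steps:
c(U) = 0
Q = 8 (Q = -6*(-1) - 4*(-1/2) = 6 + 2 = 8)
T(s) = 1 (T(s) = -9 + 10 = 1)
(T(Q) + c(-6))**2 = (1 + 0)**2 = 1**2 = 1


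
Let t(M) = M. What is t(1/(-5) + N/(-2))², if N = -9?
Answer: 1849/100 ≈ 18.490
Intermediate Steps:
t(1/(-5) + N/(-2))² = (1/(-5) - 9/(-2))² = (1*(-⅕) - 9*(-½))² = (-⅕ + 9/2)² = (43/10)² = 1849/100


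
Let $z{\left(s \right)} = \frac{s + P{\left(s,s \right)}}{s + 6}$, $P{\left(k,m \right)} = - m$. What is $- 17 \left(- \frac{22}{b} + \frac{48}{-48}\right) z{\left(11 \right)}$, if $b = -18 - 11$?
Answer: $0$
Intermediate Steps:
$b = -29$ ($b = -18 - 11 = -29$)
$z{\left(s \right)} = 0$ ($z{\left(s \right)} = \frac{s - s}{s + 6} = \frac{0}{6 + s} = 0$)
$- 17 \left(- \frac{22}{b} + \frac{48}{-48}\right) z{\left(11 \right)} = - 17 \left(- \frac{22}{-29} + \frac{48}{-48}\right) 0 = - 17 \left(\left(-22\right) \left(- \frac{1}{29}\right) + 48 \left(- \frac{1}{48}\right)\right) 0 = - 17 \left(\frac{22}{29} - 1\right) 0 = \left(-17\right) \left(- \frac{7}{29}\right) 0 = \frac{119}{29} \cdot 0 = 0$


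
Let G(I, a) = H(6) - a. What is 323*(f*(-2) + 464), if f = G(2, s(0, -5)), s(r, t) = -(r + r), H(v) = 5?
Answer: 146642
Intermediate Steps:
s(r, t) = -2*r
G(I, a) = 5 - a
f = 5 (f = 5 - (-2)*0 = 5 - 1*0 = 5 + 0 = 5)
323*(f*(-2) + 464) = 323*(5*(-2) + 464) = 323*(-10 + 464) = 323*454 = 146642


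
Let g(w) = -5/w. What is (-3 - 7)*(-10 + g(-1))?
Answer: 50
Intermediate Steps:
(-3 - 7)*(-10 + g(-1)) = (-3 - 7)*(-10 - 5/(-1)) = -10*(-10 - 5*(-1)) = -10*(-10 + 5) = -10*(-5) = 50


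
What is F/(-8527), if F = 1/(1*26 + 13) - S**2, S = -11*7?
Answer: 231230/332553 ≈ 0.69532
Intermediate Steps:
S = -77
F = -231230/39 (F = 1/(1*26 + 13) - 1*(-77)**2 = 1/(26 + 13) - 1*5929 = 1/39 - 5929 = -231230/39 ≈ -5929.0)
F/(-8527) = -231230/39/(-8527) = -231230/39*(-1/8527) = 231230/332553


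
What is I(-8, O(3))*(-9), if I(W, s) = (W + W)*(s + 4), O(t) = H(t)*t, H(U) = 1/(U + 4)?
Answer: 4464/7 ≈ 637.71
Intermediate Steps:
H(U) = 1/(4 + U)
O(t) = t/(4 + t)
I(W, s) = 2*W*(4 + s) (I(W, s) = (2*W)*(4 + s) = 2*W*(4 + s))
I(-8, O(3))*(-9) = (2*(-8)*(4 + 3/(4 + 3)))*(-9) = (2*(-8)*(4 + 3/7))*(-9) = (2*(-8)*(31/7))*(-9) = -496/7*(-9) = 4464/7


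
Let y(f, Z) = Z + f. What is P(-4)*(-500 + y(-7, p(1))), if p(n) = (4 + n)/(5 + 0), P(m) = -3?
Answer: 1518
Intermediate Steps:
p(n) = 4/5 + n/5 (p(n) = (4 + n)/5 = (4 + n)*(1/5) = 4/5 + n/5)
P(-4)*(-500 + y(-7, p(1))) = -3*(-500 + ((4/5 + (1/5)*1) - 7)) = -3*(-500 + ((4/5 + 1/5) - 7)) = -3*(-500 + (1 - 7)) = -3*(-500 - 6) = -3*(-506) = 1518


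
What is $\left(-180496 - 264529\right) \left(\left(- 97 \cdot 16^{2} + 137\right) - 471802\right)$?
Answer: $220953577425$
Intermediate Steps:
$\left(-180496 - 264529\right) \left(\left(- 97 \cdot 16^{2} + 137\right) - 471802\right) = - 445025 \left(\left(\left(-97\right) 256 + 137\right) - 471802\right) = - 445025 \left(\left(-24832 + 137\right) - 471802\right) = - 445025 \left(-24695 - 471802\right) = \left(-445025\right) \left(-496497\right) = 220953577425$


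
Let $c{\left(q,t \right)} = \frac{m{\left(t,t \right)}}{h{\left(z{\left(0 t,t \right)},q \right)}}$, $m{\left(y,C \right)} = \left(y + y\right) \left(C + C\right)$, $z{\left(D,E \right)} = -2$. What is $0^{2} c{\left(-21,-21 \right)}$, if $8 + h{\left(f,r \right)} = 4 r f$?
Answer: $0$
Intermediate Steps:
$h{\left(f,r \right)} = -8 + 4 f r$ ($h{\left(f,r \right)} = -8 + 4 r f = -8 + 4 f r$)
$m{\left(y,C \right)} = 4 C y$ ($m{\left(y,C \right)} = 2 y 2 C = 4 C y$)
$c{\left(q,t \right)} = \frac{4 t^{2}}{-8 - 8 q}$ ($c{\left(q,t \right)} = \frac{4 t t}{-8 + 4 \left(-2\right) q} = \frac{4 t^{2}}{-8 - 8 q}$)
$0^{2} c{\left(-21,-21 \right)} = 0^{2} \left(- \frac{\left(-21\right)^{2}}{2 + 2 \left(-21\right)}\right) = 0 \left(\left(-1\right) 441 \frac{1}{2 - 42}\right) = 0 \left(\left(-1\right) 441 \frac{1}{-40}\right) = 0 \left(\left(-1\right) 441 \left(- \frac{1}{40}\right)\right) = 0 \cdot \frac{441}{40} = 0$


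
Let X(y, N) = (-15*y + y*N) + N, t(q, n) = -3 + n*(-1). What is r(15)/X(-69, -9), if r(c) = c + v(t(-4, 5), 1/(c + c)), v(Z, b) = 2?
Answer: 17/1647 ≈ 0.010322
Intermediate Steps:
t(q, n) = -3 - n
X(y, N) = N - 15*y + N*y (X(y, N) = (-15*y + N*y) + N = N - 15*y + N*y)
r(c) = 2 + c (r(c) = c + 2 = 2 + c)
r(15)/X(-69, -9) = (2 + 15)/(-9 - 15*(-69) - 9*(-69)) = 17/(-9 + 1035 + 621) = 17/1647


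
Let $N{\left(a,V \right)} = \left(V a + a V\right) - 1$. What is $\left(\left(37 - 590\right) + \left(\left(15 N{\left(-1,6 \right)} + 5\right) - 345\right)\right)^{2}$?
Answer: $1183744$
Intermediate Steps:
$N{\left(a,V \right)} = -1 + 2 V a$ ($N{\left(a,V \right)} = \left(V a + V a\right) - 1 = 2 V a - 1 = -1 + 2 V a$)
$\left(\left(37 - 590\right) + \left(\left(15 N{\left(-1,6 \right)} + 5\right) - 345\right)\right)^{2} = \left(\left(37 - 590\right) + \left(\left(15 \left(-1 + 2 \cdot 6 \left(-1\right)\right) + 5\right) - 345\right)\right)^{2} = \left(-553 - \left(340 - 15 \left(-1 - 12\right)\right)\right)^{2} = \left(-553 + \left(\left(15 \left(-13\right) + 5\right) - 345\right)\right)^{2} = \left(-553 + \left(\left(-195 + 5\right) - 345\right)\right)^{2} = \left(-553 - 535\right)^{2} = \left(-1088\right)^{2} = 1183744$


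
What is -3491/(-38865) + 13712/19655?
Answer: 120306497/152778315 ≈ 0.78746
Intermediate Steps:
-3491/(-38865) + 13712/19655 = -3491*(-1/38865) + 13712*(1/19655) = 3491/38865 + 13712/19655 = 120306497/152778315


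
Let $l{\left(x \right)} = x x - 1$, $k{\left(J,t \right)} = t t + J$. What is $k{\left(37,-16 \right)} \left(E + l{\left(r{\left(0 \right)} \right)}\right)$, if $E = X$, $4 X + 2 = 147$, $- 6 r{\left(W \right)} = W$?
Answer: $\frac{41313}{4} \approx 10328.0$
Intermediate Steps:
$r{\left(W \right)} = - \frac{W}{6}$
$X = \frac{145}{4}$ ($X = - \frac{1}{2} + \frac{1}{4} \cdot 147 = - \frac{1}{2} + \frac{147}{4} = \frac{145}{4} \approx 36.25$)
$k{\left(J,t \right)} = J + t^{2}$ ($k{\left(J,t \right)} = t^{2} + J = J + t^{2}$)
$E = \frac{145}{4} \approx 36.25$
$l{\left(x \right)} = -1 + x^{2}$ ($l{\left(x \right)} = x^{2} - 1 = -1 + x^{2}$)
$k{\left(37,-16 \right)} \left(E + l{\left(r{\left(0 \right)} \right)}\right) = \left(37 + \left(-16\right)^{2}\right) \left(\frac{145}{4} - \left(1 - \left(\left(- \frac{1}{6}\right) 0\right)^{2}\right)\right) = \left(37 + 256\right) \left(\frac{145}{4} - \left(1 - 0^{2}\right)\right) = 293 \left(\frac{145}{4} + \left(-1 + 0\right)\right) = 293 \left(\frac{145}{4} - 1\right) = 293 \cdot \frac{141}{4} = \frac{41313}{4}$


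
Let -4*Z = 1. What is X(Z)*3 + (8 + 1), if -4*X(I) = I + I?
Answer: 75/8 ≈ 9.3750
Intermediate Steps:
Z = -¼ (Z = -¼*1 = -¼ ≈ -0.25000)
X(I) = -I/2 (X(I) = -(I + I)/4 = -I/2)
X(Z)*3 + (8 + 1) = -½*(-¼)*3 + (8 + 1) = (⅛)*3 + 9 = 3/8 + 9 = 75/8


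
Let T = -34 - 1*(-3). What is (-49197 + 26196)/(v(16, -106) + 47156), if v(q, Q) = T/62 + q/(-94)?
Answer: -2162094/4432601 ≈ -0.48777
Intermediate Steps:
T = -31 (T = -34 + 3 = -31)
v(q, Q) = -1/2 - q/94 (v(q, Q) = -31/62 + q/(-94) = -31*1/62 + q*(-1/94) = -1/2 - q/94)
(-49197 + 26196)/(v(16, -106) + 47156) = (-49197 + 26196)/((-1/2 - 1/94*16) + 47156) = -23001/((-1/2 - 8/47) + 47156) = -23001/(-63/94 + 47156) = -23001/4432601/94 = -23001*94/4432601 = -2162094/4432601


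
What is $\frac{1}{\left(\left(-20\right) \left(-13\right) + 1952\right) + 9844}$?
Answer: $\frac{1}{12056} \approx 8.2946 \cdot 10^{-5}$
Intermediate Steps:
$\frac{1}{\left(\left(-20\right) \left(-13\right) + 1952\right) + 9844} = \frac{1}{\left(260 + 1952\right) + 9844} = \frac{1}{2212 + 9844} = \frac{1}{12056}$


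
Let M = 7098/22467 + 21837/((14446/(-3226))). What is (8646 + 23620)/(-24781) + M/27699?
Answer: -54881348667711869/37129949916686193 ≈ -1.4781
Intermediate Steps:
M = -263768563991/54093047 (M = 7098*(1/22467) + 21837/((14446*(-1/3226))) = 2366/7489 + 21837/(-7223/1613) = 2366/7489 + 21837*(-1613/7223) = 2366/7489 - 35223081/7223 = -263768563991/54093047 ≈ -4876.2)
(8646 + 23620)/(-24781) + M/27699 = (8646 + 23620)/(-24781) - 263768563991/54093047/27699 = 32266*(-1/24781) - 263768563991/54093047*1/27699 = -32266/24781 - 263768563991/1498323308853 = -54881348667711869/37129949916686193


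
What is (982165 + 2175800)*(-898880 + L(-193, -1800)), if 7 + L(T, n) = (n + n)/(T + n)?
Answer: -5657425425441315/1993 ≈ -2.8386e+12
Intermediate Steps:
L(T, n) = -7 + 2*n/(T + n) (L(T, n) = -7 + (n + n)/(T + n) = -7 + (2*n)/(T + n) = -7 + 2*n/(T + n))
(982165 + 2175800)*(-898880 + L(-193, -1800)) = (982165 + 2175800)*(-898880 + (-7*(-193) - 5*(-1800))/(-193 - 1800)) = 3157965*(-898880 + (1351 + 9000)/(-1993)) = 3157965*(-898880 - 1/1993*10351) = 3157965*(-898880 - 10351/1993) = 3157965*(-1791478191/1993) = -5657425425441315/1993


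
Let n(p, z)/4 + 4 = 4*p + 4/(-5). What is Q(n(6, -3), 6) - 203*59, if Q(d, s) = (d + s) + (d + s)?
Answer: -59057/5 ≈ -11811.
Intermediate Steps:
n(p, z) = -96/5 + 16*p (n(p, z) = -16 + 4*(4*p + 4/(-5)) = -16 + 4*(4*p + 4*(-⅕)) = -16 + 4*(4*p - ⅘) = -16 + 4*(-⅘ + 4*p) = -16 + (-16/5 + 16*p) = -96/5 + 16*p)
Q(d, s) = 2*d + 2*s
Q(n(6, -3), 6) - 203*59 = (2*(-96/5 + 16*6) + 2*6) - 203*59 = (2*(-96/5 + 96) + 12) - 11977 = (2*(384/5) + 12) - 11977 = (768/5 + 12) - 11977 = 828/5 - 11977 = -59057/5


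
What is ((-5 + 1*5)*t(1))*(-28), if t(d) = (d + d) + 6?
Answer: 0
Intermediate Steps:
t(d) = 6 + 2*d (t(d) = 2*d + 6 = 6 + 2*d)
((-5 + 1*5)*t(1))*(-28) = ((-5 + 1*5)*(6 + 2*1))*(-28) = ((-5 + 5)*(6 + 2))*(-28) = (0*8)*(-28) = 0*(-28) = 0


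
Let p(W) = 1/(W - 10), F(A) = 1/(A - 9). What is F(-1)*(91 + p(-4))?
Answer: -1273/140 ≈ -9.0928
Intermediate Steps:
F(A) = 1/(-9 + A)
p(W) = 1/(-10 + W)
F(-1)*(91 + p(-4)) = (91 + 1/(-10 - 4))/(-9 - 1) = (91 + 1/(-14))/(-10) = -(91 - 1/14)/10 = -⅒*1273/14 = -1273/140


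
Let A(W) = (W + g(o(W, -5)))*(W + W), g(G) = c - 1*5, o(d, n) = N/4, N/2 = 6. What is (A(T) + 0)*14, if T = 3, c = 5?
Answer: 252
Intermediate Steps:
N = 12 (N = 2*6 = 12)
o(d, n) = 3 (o(d, n) = 12/4 = 12*(1/4) = 3)
g(G) = 0 (g(G) = 5 - 1*5 = 5 - 5 = 0)
A(W) = 2*W**2 (A(W) = (W + 0)*(W + W) = W*(2*W) = 2*W**2)
(A(T) + 0)*14 = (2*3**2 + 0)*14 = (2*9 + 0)*14 = (18 + 0)*14 = 18*14 = 252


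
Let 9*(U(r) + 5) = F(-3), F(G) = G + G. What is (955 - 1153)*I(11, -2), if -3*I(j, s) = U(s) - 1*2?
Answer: -506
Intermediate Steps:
F(G) = 2*G
U(r) = -17/3 (U(r) = -5 + (2*(-3))/9 = -5 + (⅑)*(-6) = -5 - ⅔ = -17/3)
I(j, s) = 23/9 (I(j, s) = -(-17/3 - 1*2)/3 = -(-17/3 - 2)/3 = -⅓*(-23/3) = 23/9)
(955 - 1153)*I(11, -2) = (955 - 1153)*(23/9) = -198*23/9 = -506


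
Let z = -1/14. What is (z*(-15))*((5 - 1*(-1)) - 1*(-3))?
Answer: 135/14 ≈ 9.6429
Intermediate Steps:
z = -1/14 (z = -1*1/14 = -1/14 ≈ -0.071429)
(z*(-15))*((5 - 1*(-1)) - 1*(-3)) = (-1/14*(-15))*((5 - 1*(-1)) - 1*(-3)) = 15*((5 + 1) + 3)/14 = 15*(6 + 3)/14 = (15/14)*9 = 135/14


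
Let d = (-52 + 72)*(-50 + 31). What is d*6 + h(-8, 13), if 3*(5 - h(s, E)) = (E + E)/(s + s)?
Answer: -54587/24 ≈ -2274.5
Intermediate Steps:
h(s, E) = 5 - E/(3*s) (h(s, E) = 5 - (E + E)/(3*(s + s)) = 5 - 2*E/(3*(2*s)) = 5 - 2*E*1/(2*s)/3 = 5 - E/(3*s))
d = -380 (d = 20*(-19) = -380)
d*6 + h(-8, 13) = -380*6 + (5 - 1/3*13/(-8)) = -2280 + (5 - 1/3*13*(-1/8)) = -2280 + (5 + 13/24) = -2280 + 133/24 = -54587/24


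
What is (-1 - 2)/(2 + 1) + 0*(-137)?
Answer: -1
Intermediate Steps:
(-1 - 2)/(2 + 1) + 0*(-137) = -3/3 + 0 = -3*⅓ + 0 = -1 + 0 = -1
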